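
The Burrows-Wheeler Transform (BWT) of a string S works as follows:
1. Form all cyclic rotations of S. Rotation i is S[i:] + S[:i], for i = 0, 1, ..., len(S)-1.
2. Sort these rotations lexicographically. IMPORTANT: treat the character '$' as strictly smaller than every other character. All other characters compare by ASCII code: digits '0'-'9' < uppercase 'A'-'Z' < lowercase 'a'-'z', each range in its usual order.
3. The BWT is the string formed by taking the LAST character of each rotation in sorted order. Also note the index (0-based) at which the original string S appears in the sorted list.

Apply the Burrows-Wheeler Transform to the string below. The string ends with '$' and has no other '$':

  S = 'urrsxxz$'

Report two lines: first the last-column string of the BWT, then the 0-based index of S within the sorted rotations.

All 8 rotations (rotation i = S[i:]+S[:i]):
  rot[0] = urrsxxz$
  rot[1] = rrsxxz$u
  rot[2] = rsxxz$ur
  rot[3] = sxxz$urr
  rot[4] = xxz$urrs
  rot[5] = xz$urrsx
  rot[6] = z$urrsxx
  rot[7] = $urrsxxz
Sorted (with $ < everything):
  sorted[0] = $urrsxxz  (last char: 'z')
  sorted[1] = rrsxxz$u  (last char: 'u')
  sorted[2] = rsxxz$ur  (last char: 'r')
  sorted[3] = sxxz$urr  (last char: 'r')
  sorted[4] = urrsxxz$  (last char: '$')
  sorted[5] = xxz$urrs  (last char: 's')
  sorted[6] = xz$urrsx  (last char: 'x')
  sorted[7] = z$urrsxx  (last char: 'x')
Last column: zurr$sxx
Original string S is at sorted index 4

Answer: zurr$sxx
4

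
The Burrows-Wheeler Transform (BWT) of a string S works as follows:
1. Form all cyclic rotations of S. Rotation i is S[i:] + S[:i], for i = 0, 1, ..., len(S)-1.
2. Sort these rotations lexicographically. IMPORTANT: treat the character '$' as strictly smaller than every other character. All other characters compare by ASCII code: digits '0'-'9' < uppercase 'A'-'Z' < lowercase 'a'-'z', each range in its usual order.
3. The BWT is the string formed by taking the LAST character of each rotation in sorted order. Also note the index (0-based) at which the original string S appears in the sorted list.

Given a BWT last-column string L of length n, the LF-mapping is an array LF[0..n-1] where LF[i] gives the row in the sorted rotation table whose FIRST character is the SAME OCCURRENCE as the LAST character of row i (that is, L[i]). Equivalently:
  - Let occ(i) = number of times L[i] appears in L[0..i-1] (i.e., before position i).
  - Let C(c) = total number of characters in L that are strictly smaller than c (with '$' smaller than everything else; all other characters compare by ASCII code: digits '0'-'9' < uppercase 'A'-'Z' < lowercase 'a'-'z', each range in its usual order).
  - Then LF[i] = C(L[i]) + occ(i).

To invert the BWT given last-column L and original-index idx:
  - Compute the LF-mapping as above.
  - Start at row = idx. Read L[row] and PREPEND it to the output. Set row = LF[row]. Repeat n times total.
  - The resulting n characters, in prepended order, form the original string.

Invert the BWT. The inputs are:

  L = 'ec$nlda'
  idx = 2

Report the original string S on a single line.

Answer: candle$

Derivation:
LF mapping: 4 2 0 6 5 3 1
Walk LF starting at row 2, prepending L[row]:
  step 1: row=2, L[2]='$', prepend. Next row=LF[2]=0
  step 2: row=0, L[0]='e', prepend. Next row=LF[0]=4
  step 3: row=4, L[4]='l', prepend. Next row=LF[4]=5
  step 4: row=5, L[5]='d', prepend. Next row=LF[5]=3
  step 5: row=3, L[3]='n', prepend. Next row=LF[3]=6
  step 6: row=6, L[6]='a', prepend. Next row=LF[6]=1
  step 7: row=1, L[1]='c', prepend. Next row=LF[1]=2
Reversed output: candle$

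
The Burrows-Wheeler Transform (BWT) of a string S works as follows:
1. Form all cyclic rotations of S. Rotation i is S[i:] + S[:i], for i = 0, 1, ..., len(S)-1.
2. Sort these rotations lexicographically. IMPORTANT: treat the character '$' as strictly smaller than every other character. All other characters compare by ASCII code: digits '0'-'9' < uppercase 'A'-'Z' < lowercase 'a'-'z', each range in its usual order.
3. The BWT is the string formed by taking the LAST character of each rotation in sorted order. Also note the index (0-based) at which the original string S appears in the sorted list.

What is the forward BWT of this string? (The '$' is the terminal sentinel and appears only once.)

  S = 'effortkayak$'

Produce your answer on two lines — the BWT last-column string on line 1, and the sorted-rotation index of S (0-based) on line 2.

All 12 rotations (rotation i = S[i:]+S[:i]):
  rot[0] = effortkayak$
  rot[1] = ffortkayak$e
  rot[2] = fortkayak$ef
  rot[3] = ortkayak$eff
  rot[4] = rtkayak$effo
  rot[5] = tkayak$effor
  rot[6] = kayak$effort
  rot[7] = ayak$effortk
  rot[8] = yak$effortka
  rot[9] = ak$effortkay
  rot[10] = k$effortkaya
  rot[11] = $effortkayak
Sorted (with $ < everything):
  sorted[0] = $effortkayak  (last char: 'k')
  sorted[1] = ak$effortkay  (last char: 'y')
  sorted[2] = ayak$effortk  (last char: 'k')
  sorted[3] = effortkayak$  (last char: '$')
  sorted[4] = ffortkayak$e  (last char: 'e')
  sorted[5] = fortkayak$ef  (last char: 'f')
  sorted[6] = k$effortkaya  (last char: 'a')
  sorted[7] = kayak$effort  (last char: 't')
  sorted[8] = ortkayak$eff  (last char: 'f')
  sorted[9] = rtkayak$effo  (last char: 'o')
  sorted[10] = tkayak$effor  (last char: 'r')
  sorted[11] = yak$effortka  (last char: 'a')
Last column: kyk$efatfora
Original string S is at sorted index 3

Answer: kyk$efatfora
3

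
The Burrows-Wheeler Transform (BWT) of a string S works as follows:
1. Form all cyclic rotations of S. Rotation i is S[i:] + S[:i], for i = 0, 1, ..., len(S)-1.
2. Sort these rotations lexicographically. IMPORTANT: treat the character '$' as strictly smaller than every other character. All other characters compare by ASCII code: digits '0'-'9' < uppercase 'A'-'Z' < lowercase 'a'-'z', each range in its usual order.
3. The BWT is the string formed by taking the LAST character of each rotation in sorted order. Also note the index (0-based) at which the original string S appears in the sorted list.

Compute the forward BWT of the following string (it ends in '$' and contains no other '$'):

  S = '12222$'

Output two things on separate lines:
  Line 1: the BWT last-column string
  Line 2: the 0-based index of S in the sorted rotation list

All 6 rotations (rotation i = S[i:]+S[:i]):
  rot[0] = 12222$
  rot[1] = 2222$1
  rot[2] = 222$12
  rot[3] = 22$122
  rot[4] = 2$1222
  rot[5] = $12222
Sorted (with $ < everything):
  sorted[0] = $12222  (last char: '2')
  sorted[1] = 12222$  (last char: '$')
  sorted[2] = 2$1222  (last char: '2')
  sorted[3] = 22$122  (last char: '2')
  sorted[4] = 222$12  (last char: '2')
  sorted[5] = 2222$1  (last char: '1')
Last column: 2$2221
Original string S is at sorted index 1

Answer: 2$2221
1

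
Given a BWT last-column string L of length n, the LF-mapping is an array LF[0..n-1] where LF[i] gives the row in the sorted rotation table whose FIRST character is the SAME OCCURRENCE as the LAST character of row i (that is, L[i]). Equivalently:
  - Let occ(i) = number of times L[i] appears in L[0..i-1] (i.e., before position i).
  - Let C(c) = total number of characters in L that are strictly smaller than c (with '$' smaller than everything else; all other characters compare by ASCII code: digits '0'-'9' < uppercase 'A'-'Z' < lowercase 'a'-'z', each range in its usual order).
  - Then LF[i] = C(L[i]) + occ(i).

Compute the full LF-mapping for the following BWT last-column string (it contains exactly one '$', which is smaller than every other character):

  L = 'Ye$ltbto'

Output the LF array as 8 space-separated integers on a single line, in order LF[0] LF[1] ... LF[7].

Char counts: '$':1, 'Y':1, 'b':1, 'e':1, 'l':1, 'o':1, 't':2
C (first-col start): C('$')=0, C('Y')=1, C('b')=2, C('e')=3, C('l')=4, C('o')=5, C('t')=6
L[0]='Y': occ=0, LF[0]=C('Y')+0=1+0=1
L[1]='e': occ=0, LF[1]=C('e')+0=3+0=3
L[2]='$': occ=0, LF[2]=C('$')+0=0+0=0
L[3]='l': occ=0, LF[3]=C('l')+0=4+0=4
L[4]='t': occ=0, LF[4]=C('t')+0=6+0=6
L[5]='b': occ=0, LF[5]=C('b')+0=2+0=2
L[6]='t': occ=1, LF[6]=C('t')+1=6+1=7
L[7]='o': occ=0, LF[7]=C('o')+0=5+0=5

Answer: 1 3 0 4 6 2 7 5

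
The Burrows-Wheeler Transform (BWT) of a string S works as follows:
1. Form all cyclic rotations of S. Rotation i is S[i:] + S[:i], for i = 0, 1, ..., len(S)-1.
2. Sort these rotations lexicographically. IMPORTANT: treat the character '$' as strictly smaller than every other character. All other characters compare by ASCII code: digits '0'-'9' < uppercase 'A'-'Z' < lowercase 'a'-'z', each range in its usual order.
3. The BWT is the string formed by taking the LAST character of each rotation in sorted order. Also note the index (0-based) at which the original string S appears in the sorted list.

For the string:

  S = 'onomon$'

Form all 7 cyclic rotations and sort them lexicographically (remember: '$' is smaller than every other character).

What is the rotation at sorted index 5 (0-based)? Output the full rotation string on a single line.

All 7 rotations (rotation i = S[i:]+S[:i]):
  rot[0] = onomon$
  rot[1] = nomon$o
  rot[2] = omon$on
  rot[3] = mon$ono
  rot[4] = on$onom
  rot[5] = n$onomo
  rot[6] = $onomon
Sorted (with $ < everything):
  sorted[0] = $onomon
  sorted[1] = mon$ono
  sorted[2] = n$onomo
  sorted[3] = nomon$o
  sorted[4] = omon$on
  sorted[5] = on$onom
  sorted[6] = onomon$
sorted[5] = on$onom

Answer: on$onom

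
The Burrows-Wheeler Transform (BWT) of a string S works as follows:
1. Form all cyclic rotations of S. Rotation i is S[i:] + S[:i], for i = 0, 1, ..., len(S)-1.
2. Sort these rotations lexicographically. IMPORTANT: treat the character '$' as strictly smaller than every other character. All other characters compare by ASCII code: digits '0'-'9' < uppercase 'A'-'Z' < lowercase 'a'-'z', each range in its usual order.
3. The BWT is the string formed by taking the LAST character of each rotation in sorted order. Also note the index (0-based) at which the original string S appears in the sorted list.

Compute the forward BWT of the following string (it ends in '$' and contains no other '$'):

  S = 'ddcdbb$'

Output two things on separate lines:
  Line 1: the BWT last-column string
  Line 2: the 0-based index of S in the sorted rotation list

All 7 rotations (rotation i = S[i:]+S[:i]):
  rot[0] = ddcdbb$
  rot[1] = dcdbb$d
  rot[2] = cdbb$dd
  rot[3] = dbb$ddc
  rot[4] = bb$ddcd
  rot[5] = b$ddcdb
  rot[6] = $ddcdbb
Sorted (with $ < everything):
  sorted[0] = $ddcdbb  (last char: 'b')
  sorted[1] = b$ddcdb  (last char: 'b')
  sorted[2] = bb$ddcd  (last char: 'd')
  sorted[3] = cdbb$dd  (last char: 'd')
  sorted[4] = dbb$ddc  (last char: 'c')
  sorted[5] = dcdbb$d  (last char: 'd')
  sorted[6] = ddcdbb$  (last char: '$')
Last column: bbddcd$
Original string S is at sorted index 6

Answer: bbddcd$
6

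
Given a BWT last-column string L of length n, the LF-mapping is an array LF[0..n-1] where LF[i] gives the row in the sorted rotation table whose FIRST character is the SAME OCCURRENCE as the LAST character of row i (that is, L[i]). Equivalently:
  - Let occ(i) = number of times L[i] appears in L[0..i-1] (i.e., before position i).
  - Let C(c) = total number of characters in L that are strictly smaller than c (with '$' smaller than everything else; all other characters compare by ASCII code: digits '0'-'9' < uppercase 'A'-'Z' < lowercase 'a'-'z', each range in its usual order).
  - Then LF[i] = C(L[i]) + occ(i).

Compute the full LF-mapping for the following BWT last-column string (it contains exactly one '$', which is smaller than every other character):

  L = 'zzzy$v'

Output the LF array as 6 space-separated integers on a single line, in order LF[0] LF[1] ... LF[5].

Answer: 3 4 5 2 0 1

Derivation:
Char counts: '$':1, 'v':1, 'y':1, 'z':3
C (first-col start): C('$')=0, C('v')=1, C('y')=2, C('z')=3
L[0]='z': occ=0, LF[0]=C('z')+0=3+0=3
L[1]='z': occ=1, LF[1]=C('z')+1=3+1=4
L[2]='z': occ=2, LF[2]=C('z')+2=3+2=5
L[3]='y': occ=0, LF[3]=C('y')+0=2+0=2
L[4]='$': occ=0, LF[4]=C('$')+0=0+0=0
L[5]='v': occ=0, LF[5]=C('v')+0=1+0=1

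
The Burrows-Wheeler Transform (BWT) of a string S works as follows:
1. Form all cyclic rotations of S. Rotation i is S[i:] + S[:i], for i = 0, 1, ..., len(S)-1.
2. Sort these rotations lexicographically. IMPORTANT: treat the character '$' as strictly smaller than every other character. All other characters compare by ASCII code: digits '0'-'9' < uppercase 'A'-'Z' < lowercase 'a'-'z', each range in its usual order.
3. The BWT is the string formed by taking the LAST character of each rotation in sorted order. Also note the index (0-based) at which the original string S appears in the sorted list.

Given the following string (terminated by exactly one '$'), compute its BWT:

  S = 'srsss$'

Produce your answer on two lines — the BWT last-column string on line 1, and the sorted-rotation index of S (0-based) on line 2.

All 6 rotations (rotation i = S[i:]+S[:i]):
  rot[0] = srsss$
  rot[1] = rsss$s
  rot[2] = sss$sr
  rot[3] = ss$srs
  rot[4] = s$srss
  rot[5] = $srsss
Sorted (with $ < everything):
  sorted[0] = $srsss  (last char: 's')
  sorted[1] = rsss$s  (last char: 's')
  sorted[2] = s$srss  (last char: 's')
  sorted[3] = srsss$  (last char: '$')
  sorted[4] = ss$srs  (last char: 's')
  sorted[5] = sss$sr  (last char: 'r')
Last column: sss$sr
Original string S is at sorted index 3

Answer: sss$sr
3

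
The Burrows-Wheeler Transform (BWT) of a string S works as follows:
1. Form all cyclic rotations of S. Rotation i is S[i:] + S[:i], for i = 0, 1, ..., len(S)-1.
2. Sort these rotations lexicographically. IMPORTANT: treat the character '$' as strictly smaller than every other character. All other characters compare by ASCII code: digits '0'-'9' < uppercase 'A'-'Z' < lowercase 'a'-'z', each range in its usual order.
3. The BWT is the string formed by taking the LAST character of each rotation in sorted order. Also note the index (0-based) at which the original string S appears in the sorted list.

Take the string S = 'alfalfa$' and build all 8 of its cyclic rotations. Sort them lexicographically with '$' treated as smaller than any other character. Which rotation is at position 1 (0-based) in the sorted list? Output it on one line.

All 8 rotations (rotation i = S[i:]+S[:i]):
  rot[0] = alfalfa$
  rot[1] = lfalfa$a
  rot[2] = falfa$al
  rot[3] = alfa$alf
  rot[4] = lfa$alfa
  rot[5] = fa$alfal
  rot[6] = a$alfalf
  rot[7] = $alfalfa
Sorted (with $ < everything):
  sorted[0] = $alfalfa
  sorted[1] = a$alfalf
  sorted[2] = alfa$alf
  sorted[3] = alfalfa$
  sorted[4] = fa$alfal
  sorted[5] = falfa$al
  sorted[6] = lfa$alfa
  sorted[7] = lfalfa$a
sorted[1] = a$alfalf

Answer: a$alfalf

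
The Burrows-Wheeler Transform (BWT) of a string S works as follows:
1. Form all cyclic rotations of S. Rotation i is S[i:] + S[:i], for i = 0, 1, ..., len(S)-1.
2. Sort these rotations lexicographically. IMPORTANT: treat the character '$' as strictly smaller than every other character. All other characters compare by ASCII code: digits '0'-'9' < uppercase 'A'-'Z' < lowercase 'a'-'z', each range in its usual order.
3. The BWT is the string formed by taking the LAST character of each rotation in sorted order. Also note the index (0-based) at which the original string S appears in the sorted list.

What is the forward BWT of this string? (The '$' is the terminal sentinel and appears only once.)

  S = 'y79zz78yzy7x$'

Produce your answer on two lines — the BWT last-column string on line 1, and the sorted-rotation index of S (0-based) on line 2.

Answer: xzyy777$z8zy9
7

Derivation:
All 13 rotations (rotation i = S[i:]+S[:i]):
  rot[0] = y79zz78yzy7x$
  rot[1] = 79zz78yzy7x$y
  rot[2] = 9zz78yzy7x$y7
  rot[3] = zz78yzy7x$y79
  rot[4] = z78yzy7x$y79z
  rot[5] = 78yzy7x$y79zz
  rot[6] = 8yzy7x$y79zz7
  rot[7] = yzy7x$y79zz78
  rot[8] = zy7x$y79zz78y
  rot[9] = y7x$y79zz78yz
  rot[10] = 7x$y79zz78yzy
  rot[11] = x$y79zz78yzy7
  rot[12] = $y79zz78yzy7x
Sorted (with $ < everything):
  sorted[0] = $y79zz78yzy7x  (last char: 'x')
  sorted[1] = 78yzy7x$y79zz  (last char: 'z')
  sorted[2] = 79zz78yzy7x$y  (last char: 'y')
  sorted[3] = 7x$y79zz78yzy  (last char: 'y')
  sorted[4] = 8yzy7x$y79zz7  (last char: '7')
  sorted[5] = 9zz78yzy7x$y7  (last char: '7')
  sorted[6] = x$y79zz78yzy7  (last char: '7')
  sorted[7] = y79zz78yzy7x$  (last char: '$')
  sorted[8] = y7x$y79zz78yz  (last char: 'z')
  sorted[9] = yzy7x$y79zz78  (last char: '8')
  sorted[10] = z78yzy7x$y79z  (last char: 'z')
  sorted[11] = zy7x$y79zz78y  (last char: 'y')
  sorted[12] = zz78yzy7x$y79  (last char: '9')
Last column: xzyy777$z8zy9
Original string S is at sorted index 7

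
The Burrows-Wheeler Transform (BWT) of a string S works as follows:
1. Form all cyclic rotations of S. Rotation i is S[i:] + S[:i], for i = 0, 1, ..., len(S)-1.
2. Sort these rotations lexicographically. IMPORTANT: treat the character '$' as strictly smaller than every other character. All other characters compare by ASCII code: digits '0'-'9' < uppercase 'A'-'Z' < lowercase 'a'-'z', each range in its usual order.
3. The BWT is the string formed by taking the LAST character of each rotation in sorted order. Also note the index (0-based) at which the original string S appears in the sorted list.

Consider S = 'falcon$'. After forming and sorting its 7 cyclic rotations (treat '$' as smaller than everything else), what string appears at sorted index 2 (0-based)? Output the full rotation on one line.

All 7 rotations (rotation i = S[i:]+S[:i]):
  rot[0] = falcon$
  rot[1] = alcon$f
  rot[2] = lcon$fa
  rot[3] = con$fal
  rot[4] = on$falc
  rot[5] = n$falco
  rot[6] = $falcon
Sorted (with $ < everything):
  sorted[0] = $falcon
  sorted[1] = alcon$f
  sorted[2] = con$fal
  sorted[3] = falcon$
  sorted[4] = lcon$fa
  sorted[5] = n$falco
  sorted[6] = on$falc
sorted[2] = con$fal

Answer: con$fal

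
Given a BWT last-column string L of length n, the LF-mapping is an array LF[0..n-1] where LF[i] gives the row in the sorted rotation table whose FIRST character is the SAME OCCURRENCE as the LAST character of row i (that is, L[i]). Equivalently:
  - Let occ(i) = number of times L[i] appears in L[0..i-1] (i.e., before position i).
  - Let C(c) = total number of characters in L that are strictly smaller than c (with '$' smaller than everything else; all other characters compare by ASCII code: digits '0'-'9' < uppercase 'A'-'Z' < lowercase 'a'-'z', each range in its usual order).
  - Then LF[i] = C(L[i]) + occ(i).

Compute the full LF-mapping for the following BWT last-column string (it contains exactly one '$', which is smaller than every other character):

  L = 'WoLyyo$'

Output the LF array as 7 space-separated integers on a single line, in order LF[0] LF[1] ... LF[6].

Char counts: '$':1, 'L':1, 'W':1, 'o':2, 'y':2
C (first-col start): C('$')=0, C('L')=1, C('W')=2, C('o')=3, C('y')=5
L[0]='W': occ=0, LF[0]=C('W')+0=2+0=2
L[1]='o': occ=0, LF[1]=C('o')+0=3+0=3
L[2]='L': occ=0, LF[2]=C('L')+0=1+0=1
L[3]='y': occ=0, LF[3]=C('y')+0=5+0=5
L[4]='y': occ=1, LF[4]=C('y')+1=5+1=6
L[5]='o': occ=1, LF[5]=C('o')+1=3+1=4
L[6]='$': occ=0, LF[6]=C('$')+0=0+0=0

Answer: 2 3 1 5 6 4 0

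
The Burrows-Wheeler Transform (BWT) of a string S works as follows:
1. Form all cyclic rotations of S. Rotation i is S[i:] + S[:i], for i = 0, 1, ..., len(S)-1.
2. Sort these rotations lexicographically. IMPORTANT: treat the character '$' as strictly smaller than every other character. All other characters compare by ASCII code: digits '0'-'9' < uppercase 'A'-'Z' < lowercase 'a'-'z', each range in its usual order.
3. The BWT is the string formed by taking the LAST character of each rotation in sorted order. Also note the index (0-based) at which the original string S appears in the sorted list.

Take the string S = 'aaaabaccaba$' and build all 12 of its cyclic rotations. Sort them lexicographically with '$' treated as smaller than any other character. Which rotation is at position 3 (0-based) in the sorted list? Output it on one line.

Answer: aaabaccaba$a

Derivation:
All 12 rotations (rotation i = S[i:]+S[:i]):
  rot[0] = aaaabaccaba$
  rot[1] = aaabaccaba$a
  rot[2] = aabaccaba$aa
  rot[3] = abaccaba$aaa
  rot[4] = baccaba$aaaa
  rot[5] = accaba$aaaab
  rot[6] = ccaba$aaaaba
  rot[7] = caba$aaaabac
  rot[8] = aba$aaaabacc
  rot[9] = ba$aaaabacca
  rot[10] = a$aaaabaccab
  rot[11] = $aaaabaccaba
Sorted (with $ < everything):
  sorted[0] = $aaaabaccaba
  sorted[1] = a$aaaabaccab
  sorted[2] = aaaabaccaba$
  sorted[3] = aaabaccaba$a
  sorted[4] = aabaccaba$aa
  sorted[5] = aba$aaaabacc
  sorted[6] = abaccaba$aaa
  sorted[7] = accaba$aaaab
  sorted[8] = ba$aaaabacca
  sorted[9] = baccaba$aaaa
  sorted[10] = caba$aaaabac
  sorted[11] = ccaba$aaaaba
sorted[3] = aaabaccaba$a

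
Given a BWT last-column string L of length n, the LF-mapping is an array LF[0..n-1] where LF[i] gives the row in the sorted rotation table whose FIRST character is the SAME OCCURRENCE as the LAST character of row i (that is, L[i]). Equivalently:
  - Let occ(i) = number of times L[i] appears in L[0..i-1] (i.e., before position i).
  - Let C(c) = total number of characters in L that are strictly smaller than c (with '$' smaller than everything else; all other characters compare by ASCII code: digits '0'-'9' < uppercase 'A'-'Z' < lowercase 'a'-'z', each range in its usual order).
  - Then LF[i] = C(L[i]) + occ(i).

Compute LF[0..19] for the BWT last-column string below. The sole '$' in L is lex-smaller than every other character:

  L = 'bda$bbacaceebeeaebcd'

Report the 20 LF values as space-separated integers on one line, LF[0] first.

Char counts: '$':1, 'a':4, 'b':5, 'c':3, 'd':2, 'e':5
C (first-col start): C('$')=0, C('a')=1, C('b')=5, C('c')=10, C('d')=13, C('e')=15
L[0]='b': occ=0, LF[0]=C('b')+0=5+0=5
L[1]='d': occ=0, LF[1]=C('d')+0=13+0=13
L[2]='a': occ=0, LF[2]=C('a')+0=1+0=1
L[3]='$': occ=0, LF[3]=C('$')+0=0+0=0
L[4]='b': occ=1, LF[4]=C('b')+1=5+1=6
L[5]='b': occ=2, LF[5]=C('b')+2=5+2=7
L[6]='a': occ=1, LF[6]=C('a')+1=1+1=2
L[7]='c': occ=0, LF[7]=C('c')+0=10+0=10
L[8]='a': occ=2, LF[8]=C('a')+2=1+2=3
L[9]='c': occ=1, LF[9]=C('c')+1=10+1=11
L[10]='e': occ=0, LF[10]=C('e')+0=15+0=15
L[11]='e': occ=1, LF[11]=C('e')+1=15+1=16
L[12]='b': occ=3, LF[12]=C('b')+3=5+3=8
L[13]='e': occ=2, LF[13]=C('e')+2=15+2=17
L[14]='e': occ=3, LF[14]=C('e')+3=15+3=18
L[15]='a': occ=3, LF[15]=C('a')+3=1+3=4
L[16]='e': occ=4, LF[16]=C('e')+4=15+4=19
L[17]='b': occ=4, LF[17]=C('b')+4=5+4=9
L[18]='c': occ=2, LF[18]=C('c')+2=10+2=12
L[19]='d': occ=1, LF[19]=C('d')+1=13+1=14

Answer: 5 13 1 0 6 7 2 10 3 11 15 16 8 17 18 4 19 9 12 14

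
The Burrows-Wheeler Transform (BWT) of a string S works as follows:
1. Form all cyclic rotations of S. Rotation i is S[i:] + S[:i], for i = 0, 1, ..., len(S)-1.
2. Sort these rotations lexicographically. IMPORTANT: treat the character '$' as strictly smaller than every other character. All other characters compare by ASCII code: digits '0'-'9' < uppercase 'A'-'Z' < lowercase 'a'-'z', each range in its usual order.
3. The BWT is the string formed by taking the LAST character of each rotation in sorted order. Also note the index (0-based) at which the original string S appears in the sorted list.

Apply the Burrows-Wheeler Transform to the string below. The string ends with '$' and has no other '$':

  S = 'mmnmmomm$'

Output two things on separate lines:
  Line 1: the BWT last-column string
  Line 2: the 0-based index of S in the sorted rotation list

Answer: mmo$nmmmm
3

Derivation:
All 9 rotations (rotation i = S[i:]+S[:i]):
  rot[0] = mmnmmomm$
  rot[1] = mnmmomm$m
  rot[2] = nmmomm$mm
  rot[3] = mmomm$mmn
  rot[4] = momm$mmnm
  rot[5] = omm$mmnmm
  rot[6] = mm$mmnmmo
  rot[7] = m$mmnmmom
  rot[8] = $mmnmmomm
Sorted (with $ < everything):
  sorted[0] = $mmnmmomm  (last char: 'm')
  sorted[1] = m$mmnmmom  (last char: 'm')
  sorted[2] = mm$mmnmmo  (last char: 'o')
  sorted[3] = mmnmmomm$  (last char: '$')
  sorted[4] = mmomm$mmn  (last char: 'n')
  sorted[5] = mnmmomm$m  (last char: 'm')
  sorted[6] = momm$mmnm  (last char: 'm')
  sorted[7] = nmmomm$mm  (last char: 'm')
  sorted[8] = omm$mmnmm  (last char: 'm')
Last column: mmo$nmmmm
Original string S is at sorted index 3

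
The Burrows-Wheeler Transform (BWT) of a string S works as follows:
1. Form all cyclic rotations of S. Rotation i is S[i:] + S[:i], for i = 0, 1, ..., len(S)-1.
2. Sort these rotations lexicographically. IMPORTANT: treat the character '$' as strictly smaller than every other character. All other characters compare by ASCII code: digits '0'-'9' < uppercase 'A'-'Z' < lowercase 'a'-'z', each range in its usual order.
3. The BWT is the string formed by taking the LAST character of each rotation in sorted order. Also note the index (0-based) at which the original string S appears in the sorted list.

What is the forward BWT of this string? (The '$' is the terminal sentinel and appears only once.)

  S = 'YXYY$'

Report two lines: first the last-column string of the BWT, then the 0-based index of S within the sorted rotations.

Answer: YYY$X
3

Derivation:
All 5 rotations (rotation i = S[i:]+S[:i]):
  rot[0] = YXYY$
  rot[1] = XYY$Y
  rot[2] = YY$YX
  rot[3] = Y$YXY
  rot[4] = $YXYY
Sorted (with $ < everything):
  sorted[0] = $YXYY  (last char: 'Y')
  sorted[1] = XYY$Y  (last char: 'Y')
  sorted[2] = Y$YXY  (last char: 'Y')
  sorted[3] = YXYY$  (last char: '$')
  sorted[4] = YY$YX  (last char: 'X')
Last column: YYY$X
Original string S is at sorted index 3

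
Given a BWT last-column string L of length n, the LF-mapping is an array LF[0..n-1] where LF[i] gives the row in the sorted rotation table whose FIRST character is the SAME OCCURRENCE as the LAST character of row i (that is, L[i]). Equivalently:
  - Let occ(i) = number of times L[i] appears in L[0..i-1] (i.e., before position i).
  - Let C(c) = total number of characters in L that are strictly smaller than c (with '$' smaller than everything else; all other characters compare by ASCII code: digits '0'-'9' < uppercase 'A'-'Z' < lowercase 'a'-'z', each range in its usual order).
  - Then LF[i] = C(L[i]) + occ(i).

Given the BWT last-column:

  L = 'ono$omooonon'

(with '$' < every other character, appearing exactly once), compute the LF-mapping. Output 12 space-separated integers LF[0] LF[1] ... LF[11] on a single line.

Answer: 5 2 6 0 7 1 8 9 10 3 11 4

Derivation:
Char counts: '$':1, 'm':1, 'n':3, 'o':7
C (first-col start): C('$')=0, C('m')=1, C('n')=2, C('o')=5
L[0]='o': occ=0, LF[0]=C('o')+0=5+0=5
L[1]='n': occ=0, LF[1]=C('n')+0=2+0=2
L[2]='o': occ=1, LF[2]=C('o')+1=5+1=6
L[3]='$': occ=0, LF[3]=C('$')+0=0+0=0
L[4]='o': occ=2, LF[4]=C('o')+2=5+2=7
L[5]='m': occ=0, LF[5]=C('m')+0=1+0=1
L[6]='o': occ=3, LF[6]=C('o')+3=5+3=8
L[7]='o': occ=4, LF[7]=C('o')+4=5+4=9
L[8]='o': occ=5, LF[8]=C('o')+5=5+5=10
L[9]='n': occ=1, LF[9]=C('n')+1=2+1=3
L[10]='o': occ=6, LF[10]=C('o')+6=5+6=11
L[11]='n': occ=2, LF[11]=C('n')+2=2+2=4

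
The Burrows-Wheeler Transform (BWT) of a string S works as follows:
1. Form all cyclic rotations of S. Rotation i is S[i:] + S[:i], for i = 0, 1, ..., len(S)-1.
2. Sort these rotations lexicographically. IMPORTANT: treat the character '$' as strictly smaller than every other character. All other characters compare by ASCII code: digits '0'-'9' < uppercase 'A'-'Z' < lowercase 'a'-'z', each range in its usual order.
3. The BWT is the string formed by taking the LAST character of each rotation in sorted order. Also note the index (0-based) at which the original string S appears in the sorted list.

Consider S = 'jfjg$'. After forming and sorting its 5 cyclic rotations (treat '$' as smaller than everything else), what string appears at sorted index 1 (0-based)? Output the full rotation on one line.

Answer: fjg$j

Derivation:
All 5 rotations (rotation i = S[i:]+S[:i]):
  rot[0] = jfjg$
  rot[1] = fjg$j
  rot[2] = jg$jf
  rot[3] = g$jfj
  rot[4] = $jfjg
Sorted (with $ < everything):
  sorted[0] = $jfjg
  sorted[1] = fjg$j
  sorted[2] = g$jfj
  sorted[3] = jfjg$
  sorted[4] = jg$jf
sorted[1] = fjg$j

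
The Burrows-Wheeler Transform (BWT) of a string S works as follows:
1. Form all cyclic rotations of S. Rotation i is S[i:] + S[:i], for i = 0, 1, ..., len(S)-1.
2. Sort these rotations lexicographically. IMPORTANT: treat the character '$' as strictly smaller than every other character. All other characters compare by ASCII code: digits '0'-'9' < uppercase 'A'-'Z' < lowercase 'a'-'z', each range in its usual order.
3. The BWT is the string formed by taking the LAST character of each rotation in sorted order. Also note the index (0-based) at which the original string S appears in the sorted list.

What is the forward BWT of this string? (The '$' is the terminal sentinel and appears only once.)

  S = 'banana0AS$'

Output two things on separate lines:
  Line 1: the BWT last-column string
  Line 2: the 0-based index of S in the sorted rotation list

All 10 rotations (rotation i = S[i:]+S[:i]):
  rot[0] = banana0AS$
  rot[1] = anana0AS$b
  rot[2] = nana0AS$ba
  rot[3] = ana0AS$ban
  rot[4] = na0AS$bana
  rot[5] = a0AS$banan
  rot[6] = 0AS$banana
  rot[7] = AS$banana0
  rot[8] = S$banana0A
  rot[9] = $banana0AS
Sorted (with $ < everything):
  sorted[0] = $banana0AS  (last char: 'S')
  sorted[1] = 0AS$banana  (last char: 'a')
  sorted[2] = AS$banana0  (last char: '0')
  sorted[3] = S$banana0A  (last char: 'A')
  sorted[4] = a0AS$banan  (last char: 'n')
  sorted[5] = ana0AS$ban  (last char: 'n')
  sorted[6] = anana0AS$b  (last char: 'b')
  sorted[7] = banana0AS$  (last char: '$')
  sorted[8] = na0AS$bana  (last char: 'a')
  sorted[9] = nana0AS$ba  (last char: 'a')
Last column: Sa0Annb$aa
Original string S is at sorted index 7

Answer: Sa0Annb$aa
7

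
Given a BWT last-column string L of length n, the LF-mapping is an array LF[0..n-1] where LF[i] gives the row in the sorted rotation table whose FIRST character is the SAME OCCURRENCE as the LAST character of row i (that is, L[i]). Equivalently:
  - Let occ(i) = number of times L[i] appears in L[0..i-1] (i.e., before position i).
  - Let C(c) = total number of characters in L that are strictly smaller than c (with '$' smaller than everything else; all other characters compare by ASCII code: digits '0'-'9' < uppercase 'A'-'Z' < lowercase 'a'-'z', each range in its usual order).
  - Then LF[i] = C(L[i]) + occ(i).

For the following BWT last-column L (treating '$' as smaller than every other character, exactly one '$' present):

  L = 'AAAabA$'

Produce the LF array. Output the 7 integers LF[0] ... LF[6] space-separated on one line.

Answer: 1 2 3 5 6 4 0

Derivation:
Char counts: '$':1, 'A':4, 'a':1, 'b':1
C (first-col start): C('$')=0, C('A')=1, C('a')=5, C('b')=6
L[0]='A': occ=0, LF[0]=C('A')+0=1+0=1
L[1]='A': occ=1, LF[1]=C('A')+1=1+1=2
L[2]='A': occ=2, LF[2]=C('A')+2=1+2=3
L[3]='a': occ=0, LF[3]=C('a')+0=5+0=5
L[4]='b': occ=0, LF[4]=C('b')+0=6+0=6
L[5]='A': occ=3, LF[5]=C('A')+3=1+3=4
L[6]='$': occ=0, LF[6]=C('$')+0=0+0=0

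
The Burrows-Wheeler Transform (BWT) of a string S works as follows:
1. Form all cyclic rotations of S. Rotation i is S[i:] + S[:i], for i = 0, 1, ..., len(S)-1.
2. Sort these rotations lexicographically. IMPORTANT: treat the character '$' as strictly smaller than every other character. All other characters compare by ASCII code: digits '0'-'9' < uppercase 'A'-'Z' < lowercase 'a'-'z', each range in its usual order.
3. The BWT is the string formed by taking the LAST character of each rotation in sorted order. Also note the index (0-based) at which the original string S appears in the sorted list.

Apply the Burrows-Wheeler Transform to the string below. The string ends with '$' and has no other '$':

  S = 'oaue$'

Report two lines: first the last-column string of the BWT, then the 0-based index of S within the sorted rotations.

All 5 rotations (rotation i = S[i:]+S[:i]):
  rot[0] = oaue$
  rot[1] = aue$o
  rot[2] = ue$oa
  rot[3] = e$oau
  rot[4] = $oaue
Sorted (with $ < everything):
  sorted[0] = $oaue  (last char: 'e')
  sorted[1] = aue$o  (last char: 'o')
  sorted[2] = e$oau  (last char: 'u')
  sorted[3] = oaue$  (last char: '$')
  sorted[4] = ue$oa  (last char: 'a')
Last column: eou$a
Original string S is at sorted index 3

Answer: eou$a
3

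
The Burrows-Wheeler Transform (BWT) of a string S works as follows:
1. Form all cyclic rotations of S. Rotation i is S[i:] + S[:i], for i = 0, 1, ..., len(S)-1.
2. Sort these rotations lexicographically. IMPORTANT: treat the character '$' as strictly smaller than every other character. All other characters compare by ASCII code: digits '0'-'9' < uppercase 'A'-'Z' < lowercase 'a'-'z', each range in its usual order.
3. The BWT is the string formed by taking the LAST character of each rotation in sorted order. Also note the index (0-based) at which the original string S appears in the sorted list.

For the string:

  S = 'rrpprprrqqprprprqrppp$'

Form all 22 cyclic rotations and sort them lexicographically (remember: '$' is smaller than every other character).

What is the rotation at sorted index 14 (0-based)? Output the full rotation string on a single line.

Answer: rpprprrqqprprprqrppp$r

Derivation:
All 22 rotations (rotation i = S[i:]+S[:i]):
  rot[0] = rrpprprrqqprprprqrppp$
  rot[1] = rpprprrqqprprprqrppp$r
  rot[2] = pprprrqqprprprqrppp$rr
  rot[3] = prprrqqprprprqrppp$rrp
  rot[4] = rprrqqprprprqrppp$rrpp
  rot[5] = prrqqprprprqrppp$rrppr
  rot[6] = rrqqprprprqrppp$rrpprp
  rot[7] = rqqprprprqrppp$rrpprpr
  rot[8] = qqprprprqrppp$rrpprprr
  rot[9] = qprprprqrppp$rrpprprrq
  rot[10] = prprprqrppp$rrpprprrqq
  rot[11] = rprprqrppp$rrpprprrqqp
  rot[12] = prprqrppp$rrpprprrqqpr
  rot[13] = rprqrppp$rrpprprrqqprp
  rot[14] = prqrppp$rrpprprrqqprpr
  rot[15] = rqrppp$rrpprprrqqprprp
  rot[16] = qrppp$rrpprprrqqprprpr
  rot[17] = rppp$rrpprprrqqprprprq
  rot[18] = ppp$rrpprprrqqprprprqr
  rot[19] = pp$rrpprprrqqprprprqrp
  rot[20] = p$rrpprprrqqprprprqrpp
  rot[21] = $rrpprprrqqprprprqrppp
Sorted (with $ < everything):
  sorted[0] = $rrpprprrqqprprprqrppp
  sorted[1] = p$rrpprprrqqprprprqrpp
  sorted[2] = pp$rrpprprrqqprprprqrp
  sorted[3] = ppp$rrpprprrqqprprprqr
  sorted[4] = pprprrqqprprprqrppp$rr
  sorted[5] = prprprqrppp$rrpprprrqq
  sorted[6] = prprqrppp$rrpprprrqqpr
  sorted[7] = prprrqqprprprqrppp$rrp
  sorted[8] = prqrppp$rrpprprrqqprpr
  sorted[9] = prrqqprprprqrppp$rrppr
  sorted[10] = qprprprqrppp$rrpprprrq
  sorted[11] = qqprprprqrppp$rrpprprr
  sorted[12] = qrppp$rrpprprrqqprprpr
  sorted[13] = rppp$rrpprprrqqprprprq
  sorted[14] = rpprprrqqprprprqrppp$r
  sorted[15] = rprprqrppp$rrpprprrqqp
  sorted[16] = rprqrppp$rrpprprrqqprp
  sorted[17] = rprrqqprprprqrppp$rrpp
  sorted[18] = rqqprprprqrppp$rrpprpr
  sorted[19] = rqrppp$rrpprprrqqprprp
  sorted[20] = rrpprprrqqprprprqrppp$
  sorted[21] = rrqqprprprqrppp$rrpprp
sorted[14] = rpprprrqqprprprqrppp$r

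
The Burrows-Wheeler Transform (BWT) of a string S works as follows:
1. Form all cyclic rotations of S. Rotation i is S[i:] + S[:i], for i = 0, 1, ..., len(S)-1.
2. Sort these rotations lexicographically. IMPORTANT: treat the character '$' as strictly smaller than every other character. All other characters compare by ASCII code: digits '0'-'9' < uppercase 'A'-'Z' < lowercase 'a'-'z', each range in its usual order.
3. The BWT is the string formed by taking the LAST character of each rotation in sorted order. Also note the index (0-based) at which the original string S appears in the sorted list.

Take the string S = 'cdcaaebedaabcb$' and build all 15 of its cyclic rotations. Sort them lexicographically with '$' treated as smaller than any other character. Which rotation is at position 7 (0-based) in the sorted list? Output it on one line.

All 15 rotations (rotation i = S[i:]+S[:i]):
  rot[0] = cdcaaebedaabcb$
  rot[1] = dcaaebedaabcb$c
  rot[2] = caaebedaabcb$cd
  rot[3] = aaebedaabcb$cdc
  rot[4] = aebedaabcb$cdca
  rot[5] = ebedaabcb$cdcaa
  rot[6] = bedaabcb$cdcaae
  rot[7] = edaabcb$cdcaaeb
  rot[8] = daabcb$cdcaaebe
  rot[9] = aabcb$cdcaaebed
  rot[10] = abcb$cdcaaebeda
  rot[11] = bcb$cdcaaebedaa
  rot[12] = cb$cdcaaebedaab
  rot[13] = b$cdcaaebedaabc
  rot[14] = $cdcaaebedaabcb
Sorted (with $ < everything):
  sorted[0] = $cdcaaebedaabcb
  sorted[1] = aabcb$cdcaaebed
  sorted[2] = aaebedaabcb$cdc
  sorted[3] = abcb$cdcaaebeda
  sorted[4] = aebedaabcb$cdca
  sorted[5] = b$cdcaaebedaabc
  sorted[6] = bcb$cdcaaebedaa
  sorted[7] = bedaabcb$cdcaae
  sorted[8] = caaebedaabcb$cd
  sorted[9] = cb$cdcaaebedaab
  sorted[10] = cdcaaebedaabcb$
  sorted[11] = daabcb$cdcaaebe
  sorted[12] = dcaaebedaabcb$c
  sorted[13] = ebedaabcb$cdcaa
  sorted[14] = edaabcb$cdcaaeb
sorted[7] = bedaabcb$cdcaae

Answer: bedaabcb$cdcaae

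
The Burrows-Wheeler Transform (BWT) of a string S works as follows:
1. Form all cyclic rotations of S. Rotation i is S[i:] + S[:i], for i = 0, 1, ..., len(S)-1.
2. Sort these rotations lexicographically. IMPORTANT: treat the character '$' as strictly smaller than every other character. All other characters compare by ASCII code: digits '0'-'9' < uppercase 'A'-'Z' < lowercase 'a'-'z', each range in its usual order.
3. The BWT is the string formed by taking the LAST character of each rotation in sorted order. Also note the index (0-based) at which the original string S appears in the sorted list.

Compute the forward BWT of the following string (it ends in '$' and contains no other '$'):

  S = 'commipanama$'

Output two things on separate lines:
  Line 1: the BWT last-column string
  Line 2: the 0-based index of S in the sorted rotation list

All 12 rotations (rotation i = S[i:]+S[:i]):
  rot[0] = commipanama$
  rot[1] = ommipanama$c
  rot[2] = mmipanama$co
  rot[3] = mipanama$com
  rot[4] = ipanama$comm
  rot[5] = panama$commi
  rot[6] = anama$commip
  rot[7] = nama$commipa
  rot[8] = ama$commipan
  rot[9] = ma$commipana
  rot[10] = a$commipanam
  rot[11] = $commipanama
Sorted (with $ < everything):
  sorted[0] = $commipanama  (last char: 'a')
  sorted[1] = a$commipanam  (last char: 'm')
  sorted[2] = ama$commipan  (last char: 'n')
  sorted[3] = anama$commip  (last char: 'p')
  sorted[4] = commipanama$  (last char: '$')
  sorted[5] = ipanama$comm  (last char: 'm')
  sorted[6] = ma$commipana  (last char: 'a')
  sorted[7] = mipanama$com  (last char: 'm')
  sorted[8] = mmipanama$co  (last char: 'o')
  sorted[9] = nama$commipa  (last char: 'a')
  sorted[10] = ommipanama$c  (last char: 'c')
  sorted[11] = panama$commi  (last char: 'i')
Last column: amnp$mamoaci
Original string S is at sorted index 4

Answer: amnp$mamoaci
4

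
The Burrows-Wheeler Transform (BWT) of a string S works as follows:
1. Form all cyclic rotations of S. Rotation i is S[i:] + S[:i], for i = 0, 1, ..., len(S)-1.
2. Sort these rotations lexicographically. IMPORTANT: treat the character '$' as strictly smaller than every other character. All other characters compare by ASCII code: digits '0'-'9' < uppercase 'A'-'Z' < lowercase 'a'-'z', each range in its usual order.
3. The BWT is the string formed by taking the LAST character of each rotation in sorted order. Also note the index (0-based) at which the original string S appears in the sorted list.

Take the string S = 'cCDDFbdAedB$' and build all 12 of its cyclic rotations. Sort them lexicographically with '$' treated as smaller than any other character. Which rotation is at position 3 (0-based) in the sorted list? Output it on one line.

Answer: CDDFbdAedB$c

Derivation:
All 12 rotations (rotation i = S[i:]+S[:i]):
  rot[0] = cCDDFbdAedB$
  rot[1] = CDDFbdAedB$c
  rot[2] = DDFbdAedB$cC
  rot[3] = DFbdAedB$cCD
  rot[4] = FbdAedB$cCDD
  rot[5] = bdAedB$cCDDF
  rot[6] = dAedB$cCDDFb
  rot[7] = AedB$cCDDFbd
  rot[8] = edB$cCDDFbdA
  rot[9] = dB$cCDDFbdAe
  rot[10] = B$cCDDFbdAed
  rot[11] = $cCDDFbdAedB
Sorted (with $ < everything):
  sorted[0] = $cCDDFbdAedB
  sorted[1] = AedB$cCDDFbd
  sorted[2] = B$cCDDFbdAed
  sorted[3] = CDDFbdAedB$c
  sorted[4] = DDFbdAedB$cC
  sorted[5] = DFbdAedB$cCD
  sorted[6] = FbdAedB$cCDD
  sorted[7] = bdAedB$cCDDF
  sorted[8] = cCDDFbdAedB$
  sorted[9] = dAedB$cCDDFb
  sorted[10] = dB$cCDDFbdAe
  sorted[11] = edB$cCDDFbdA
sorted[3] = CDDFbdAedB$c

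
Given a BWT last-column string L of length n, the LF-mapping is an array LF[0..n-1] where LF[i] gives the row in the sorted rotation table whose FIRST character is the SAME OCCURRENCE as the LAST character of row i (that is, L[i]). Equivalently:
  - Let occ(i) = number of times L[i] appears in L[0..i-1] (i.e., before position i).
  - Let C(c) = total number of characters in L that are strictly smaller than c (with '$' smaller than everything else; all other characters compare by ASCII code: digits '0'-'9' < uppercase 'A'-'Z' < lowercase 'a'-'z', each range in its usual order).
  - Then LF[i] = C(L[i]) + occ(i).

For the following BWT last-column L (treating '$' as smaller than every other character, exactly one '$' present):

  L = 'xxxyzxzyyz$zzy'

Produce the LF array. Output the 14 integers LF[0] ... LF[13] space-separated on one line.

Answer: 1 2 3 5 9 4 10 6 7 11 0 12 13 8

Derivation:
Char counts: '$':1, 'x':4, 'y':4, 'z':5
C (first-col start): C('$')=0, C('x')=1, C('y')=5, C('z')=9
L[0]='x': occ=0, LF[0]=C('x')+0=1+0=1
L[1]='x': occ=1, LF[1]=C('x')+1=1+1=2
L[2]='x': occ=2, LF[2]=C('x')+2=1+2=3
L[3]='y': occ=0, LF[3]=C('y')+0=5+0=5
L[4]='z': occ=0, LF[4]=C('z')+0=9+0=9
L[5]='x': occ=3, LF[5]=C('x')+3=1+3=4
L[6]='z': occ=1, LF[6]=C('z')+1=9+1=10
L[7]='y': occ=1, LF[7]=C('y')+1=5+1=6
L[8]='y': occ=2, LF[8]=C('y')+2=5+2=7
L[9]='z': occ=2, LF[9]=C('z')+2=9+2=11
L[10]='$': occ=0, LF[10]=C('$')+0=0+0=0
L[11]='z': occ=3, LF[11]=C('z')+3=9+3=12
L[12]='z': occ=4, LF[12]=C('z')+4=9+4=13
L[13]='y': occ=3, LF[13]=C('y')+3=5+3=8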